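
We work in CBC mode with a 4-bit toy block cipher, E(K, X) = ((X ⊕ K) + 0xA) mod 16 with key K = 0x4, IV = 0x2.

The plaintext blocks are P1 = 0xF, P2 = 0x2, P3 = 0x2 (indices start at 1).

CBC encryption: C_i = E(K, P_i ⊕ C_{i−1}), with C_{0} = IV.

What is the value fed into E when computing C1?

0xD

C1: P1 ⊕ 0x2 = 0xD; E(K, 0xD) = 0x3.
So the input to E for block 1 is 0xD.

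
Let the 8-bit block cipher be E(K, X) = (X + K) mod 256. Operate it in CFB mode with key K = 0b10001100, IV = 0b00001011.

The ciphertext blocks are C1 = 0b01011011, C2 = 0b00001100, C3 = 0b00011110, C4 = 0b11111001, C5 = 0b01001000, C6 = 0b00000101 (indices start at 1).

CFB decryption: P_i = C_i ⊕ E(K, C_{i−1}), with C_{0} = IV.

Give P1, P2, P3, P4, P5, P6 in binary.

P1 = 0b11001100, P2 = 0b11101011, P3 = 0b10000110, P4 = 0b01010011, P5 = 0b11001101, P6 = 0b11010001

P1: E(K, 0b00001011) = 0b10010111; 0b01011011 ⊕ 0b10010111 = 0b11001100.
P2: E(K, 0b01011011) = 0b11100111; 0b00001100 ⊕ 0b11100111 = 0b11101011.
P3: E(K, 0b00001100) = 0b10011000; 0b00011110 ⊕ 0b10011000 = 0b10000110.
P4: E(K, 0b00011110) = 0b10101010; 0b11111001 ⊕ 0b10101010 = 0b01010011.
P5: E(K, 0b11111001) = 0b10000101; 0b01001000 ⊕ 0b10000101 = 0b11001101.
P6: E(K, 0b01001000) = 0b11010100; 0b00000101 ⊕ 0b11010100 = 0b11010001.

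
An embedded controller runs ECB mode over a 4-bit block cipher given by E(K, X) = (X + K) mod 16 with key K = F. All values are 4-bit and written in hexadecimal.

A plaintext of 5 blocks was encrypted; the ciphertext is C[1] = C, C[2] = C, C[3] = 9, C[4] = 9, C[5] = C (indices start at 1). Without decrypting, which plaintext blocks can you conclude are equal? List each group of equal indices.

ECB encrypts each block independently with the same key, so equal ciphertext blocks imply equal plaintext blocks.
C[1] = C[2] = C[5] = C, so P[1] = P[2] = P[5].
C[3] = C[4] = 9, so P[3] = P[4].

P[1] = P[2] = P[5]; P[3] = P[4]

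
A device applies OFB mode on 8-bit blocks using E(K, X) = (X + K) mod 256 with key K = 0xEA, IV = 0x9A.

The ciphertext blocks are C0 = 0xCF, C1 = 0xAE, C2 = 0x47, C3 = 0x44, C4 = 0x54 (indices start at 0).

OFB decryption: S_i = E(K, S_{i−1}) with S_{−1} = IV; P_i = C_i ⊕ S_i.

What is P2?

P2 = 0x1F

P0: S = E(K, 0x9A) = 0x84; 0xCF ⊕ 0x84 = 0x4B.
P1: S = E(K, 0x84) = 0x6E; 0xAE ⊕ 0x6E = 0xC0.
P2: S = E(K, 0x6E) = 0x58; 0x47 ⊕ 0x58 = 0x1F.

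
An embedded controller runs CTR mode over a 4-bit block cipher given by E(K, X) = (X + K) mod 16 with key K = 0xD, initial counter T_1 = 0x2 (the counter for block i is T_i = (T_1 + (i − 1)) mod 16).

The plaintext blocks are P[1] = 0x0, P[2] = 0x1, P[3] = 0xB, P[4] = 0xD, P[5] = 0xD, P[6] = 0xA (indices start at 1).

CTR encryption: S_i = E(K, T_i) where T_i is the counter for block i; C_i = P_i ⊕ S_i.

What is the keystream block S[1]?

0xF

C[1]: T = 0x2, S = E(K, T) = 0xF; 0x0 ⊕ 0xF = 0xF.
So S[1] = 0xF.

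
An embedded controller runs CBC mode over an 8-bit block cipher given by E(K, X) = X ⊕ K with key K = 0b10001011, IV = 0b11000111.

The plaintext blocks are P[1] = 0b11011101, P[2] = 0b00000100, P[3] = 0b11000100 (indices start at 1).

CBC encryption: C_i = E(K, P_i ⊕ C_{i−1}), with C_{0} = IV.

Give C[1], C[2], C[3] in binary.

C[1] = 0b10010001, C[2] = 0b00011110, C[3] = 0b01010001

C[1]: P[1] ⊕ 0b11000111 = 0b00011010; E(K, 0b00011010) = 0b10010001.
C[2]: P[2] ⊕ 0b10010001 = 0b10010101; E(K, 0b10010101) = 0b00011110.
C[3]: P[3] ⊕ 0b00011110 = 0b11011010; E(K, 0b11011010) = 0b01010001.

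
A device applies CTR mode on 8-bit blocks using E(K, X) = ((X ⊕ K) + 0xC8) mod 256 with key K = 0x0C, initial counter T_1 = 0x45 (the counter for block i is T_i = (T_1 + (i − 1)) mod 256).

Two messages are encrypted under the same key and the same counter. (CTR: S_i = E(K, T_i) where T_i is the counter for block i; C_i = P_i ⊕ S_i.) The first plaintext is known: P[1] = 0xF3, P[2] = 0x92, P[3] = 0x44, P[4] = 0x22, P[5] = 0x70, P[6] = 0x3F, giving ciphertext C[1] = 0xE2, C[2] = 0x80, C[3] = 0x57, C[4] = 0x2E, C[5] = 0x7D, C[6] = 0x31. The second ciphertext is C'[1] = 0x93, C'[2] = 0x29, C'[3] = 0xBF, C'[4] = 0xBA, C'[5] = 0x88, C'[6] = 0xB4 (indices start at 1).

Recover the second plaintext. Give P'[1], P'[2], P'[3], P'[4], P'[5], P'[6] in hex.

In CTR with a reused counter, both messages share the same keystream S_i, so C_i ⊕ C'_i = P_i ⊕ P'_i and thus P'_i = P_i ⊕ C_i ⊕ C'_i.
P'[1]: 0xF3 ⊕ 0xE2 ⊕ 0x93 = 0x82.
P'[2]: 0x92 ⊕ 0x80 ⊕ 0x29 = 0x3B.
P'[3]: 0x44 ⊕ 0x57 ⊕ 0xBF = 0xAC.
P'[4]: 0x22 ⊕ 0x2E ⊕ 0xBA = 0xB6.
P'[5]: 0x70 ⊕ 0x7D ⊕ 0x88 = 0x85.
P'[6]: 0x3F ⊕ 0x31 ⊕ 0xB4 = 0xBA.

P'[1] = 0x82, P'[2] = 0x3B, P'[3] = 0xAC, P'[4] = 0xB6, P'[5] = 0x85, P'[6] = 0xBA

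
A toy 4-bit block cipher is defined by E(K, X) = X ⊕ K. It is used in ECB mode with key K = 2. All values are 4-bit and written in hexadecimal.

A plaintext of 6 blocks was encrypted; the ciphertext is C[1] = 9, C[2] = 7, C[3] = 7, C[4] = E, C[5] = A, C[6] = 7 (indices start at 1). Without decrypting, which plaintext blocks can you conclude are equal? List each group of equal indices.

ECB encrypts each block independently with the same key, so equal ciphertext blocks imply equal plaintext blocks.
C[2] = C[3] = C[6] = 7, so P[2] = P[3] = P[6].

P[2] = P[3] = P[6]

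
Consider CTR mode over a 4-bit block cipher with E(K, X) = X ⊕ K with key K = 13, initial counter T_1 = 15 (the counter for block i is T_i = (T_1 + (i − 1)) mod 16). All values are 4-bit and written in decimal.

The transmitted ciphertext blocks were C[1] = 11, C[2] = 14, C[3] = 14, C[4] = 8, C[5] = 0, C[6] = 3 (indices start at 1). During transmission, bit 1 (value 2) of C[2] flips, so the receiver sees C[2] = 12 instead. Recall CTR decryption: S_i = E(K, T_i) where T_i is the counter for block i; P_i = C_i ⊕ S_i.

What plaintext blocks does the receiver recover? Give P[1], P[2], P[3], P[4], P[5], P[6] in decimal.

Only C[2] changed, to 12. In CTR, a change in C_i flips the same bit in P_i only; the keystream is unaffected. Decrypting the received ciphertext:
P[1]: T = 15, S = E(K, T) = 2; 11 ⊕ 2 = 9.
P[2]: T = 0, S = E(K, T) = 13; 12 ⊕ 13 = 1.
P[3]: T = 1, S = E(K, T) = 12; 14 ⊕ 12 = 2.
P[4]: T = 2, S = E(K, T) = 15; 8 ⊕ 15 = 7.
P[5]: T = 3, S = E(K, T) = 14; 0 ⊕ 14 = 14.
P[6]: T = 4, S = E(K, T) = 9; 3 ⊕ 9 = 10.
Blocks that differ from the original plaintext: P[2].

P[1] = 9, P[2] = 1, P[3] = 2, P[4] = 7, P[5] = 14, P[6] = 10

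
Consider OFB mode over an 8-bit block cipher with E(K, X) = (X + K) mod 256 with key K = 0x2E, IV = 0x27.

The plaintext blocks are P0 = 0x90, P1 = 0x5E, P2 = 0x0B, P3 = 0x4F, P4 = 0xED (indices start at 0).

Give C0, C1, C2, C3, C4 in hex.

OFB encryption: S_i = E(K, S_{i−1}) with S_{−1} = IV; C_i = P_i ⊕ S_i.
C0: S = E(K, 0x27) = 0x55; 0x90 ⊕ 0x55 = 0xC5.
C1: S = E(K, 0x55) = 0x83; 0x5E ⊕ 0x83 = 0xDD.
C2: S = E(K, 0x83) = 0xB1; 0x0B ⊕ 0xB1 = 0xBA.
C3: S = E(K, 0xB1) = 0xDF; 0x4F ⊕ 0xDF = 0x90.
C4: S = E(K, 0xDF) = 0x0D; 0xED ⊕ 0x0D = 0xE0.

C0 = 0xC5, C1 = 0xDD, C2 = 0xBA, C3 = 0x90, C4 = 0xE0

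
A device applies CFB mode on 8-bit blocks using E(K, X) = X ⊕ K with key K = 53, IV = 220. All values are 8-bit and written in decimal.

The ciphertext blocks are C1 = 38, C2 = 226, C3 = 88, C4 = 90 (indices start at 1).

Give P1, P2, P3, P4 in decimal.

P1 = 207, P2 = 241, P3 = 143, P4 = 55

CFB decryption: P_i = C_i ⊕ E(K, C_{i−1}), with C_{0} = IV.
P1: E(K, 220) = 233; 38 ⊕ 233 = 207.
P2: E(K, 38) = 19; 226 ⊕ 19 = 241.
P3: E(K, 226) = 215; 88 ⊕ 215 = 143.
P4: E(K, 88) = 109; 90 ⊕ 109 = 55.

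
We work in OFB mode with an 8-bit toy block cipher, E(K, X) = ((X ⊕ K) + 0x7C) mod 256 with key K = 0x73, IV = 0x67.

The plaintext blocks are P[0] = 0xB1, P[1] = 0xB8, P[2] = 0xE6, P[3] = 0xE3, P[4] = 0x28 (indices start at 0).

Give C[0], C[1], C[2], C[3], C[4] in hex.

C[0] = 0x21, C[1] = 0xE7, C[2] = 0x4E, C[3] = 0xB4, C[4] = 0x88

OFB encryption: S_i = E(K, S_{i−1}) with S_{−1} = IV; C_i = P_i ⊕ S_i.
C[0]: S = E(K, 0x67) = 0x90; 0xB1 ⊕ 0x90 = 0x21.
C[1]: S = E(K, 0x90) = 0x5F; 0xB8 ⊕ 0x5F = 0xE7.
C[2]: S = E(K, 0x5F) = 0xA8; 0xE6 ⊕ 0xA8 = 0x4E.
C[3]: S = E(K, 0xA8) = 0x57; 0xE3 ⊕ 0x57 = 0xB4.
C[4]: S = E(K, 0x57) = 0xA0; 0x28 ⊕ 0xA0 = 0x88.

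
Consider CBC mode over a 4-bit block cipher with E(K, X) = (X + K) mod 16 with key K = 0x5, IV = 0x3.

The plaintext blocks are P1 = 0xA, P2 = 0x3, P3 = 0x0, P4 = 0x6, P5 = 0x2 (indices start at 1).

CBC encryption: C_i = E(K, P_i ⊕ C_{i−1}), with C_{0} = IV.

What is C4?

C4 = 0x6

C1: P1 ⊕ 0x3 = 0x9; E(K, 0x9) = 0xE.
C2: P2 ⊕ 0xE = 0xD; E(K, 0xD) = 0x2.
C3: P3 ⊕ 0x2 = 0x2; E(K, 0x2) = 0x7.
C4: P4 ⊕ 0x7 = 0x1; E(K, 0x1) = 0x6.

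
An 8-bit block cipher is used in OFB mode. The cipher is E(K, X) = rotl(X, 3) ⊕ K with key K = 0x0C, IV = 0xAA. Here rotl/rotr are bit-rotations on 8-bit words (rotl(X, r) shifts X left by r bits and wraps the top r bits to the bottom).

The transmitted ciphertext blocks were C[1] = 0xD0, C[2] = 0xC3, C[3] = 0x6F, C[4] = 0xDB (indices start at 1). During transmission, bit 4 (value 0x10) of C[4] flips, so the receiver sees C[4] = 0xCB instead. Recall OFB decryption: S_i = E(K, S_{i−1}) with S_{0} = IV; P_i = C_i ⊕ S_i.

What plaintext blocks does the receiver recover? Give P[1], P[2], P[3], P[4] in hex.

P[1] = 0x89, P[2] = 0x05, P[3] = 0x55, P[4] = 0x16

Only C[4] changed, to 0xCB. In OFB, a change in C_i flips the same bit in P_i only; the keystream is unaffected. Decrypting the received ciphertext:
P[1]: S = E(K, 0xAA) = 0x59; 0xD0 ⊕ 0x59 = 0x89.
P[2]: S = E(K, 0x59) = 0xC6; 0xC3 ⊕ 0xC6 = 0x05.
P[3]: S = E(K, 0xC6) = 0x3A; 0x6F ⊕ 0x3A = 0x55.
P[4]: S = E(K, 0x3A) = 0xDD; 0xCB ⊕ 0xDD = 0x16.
Blocks that differ from the original plaintext: P[4].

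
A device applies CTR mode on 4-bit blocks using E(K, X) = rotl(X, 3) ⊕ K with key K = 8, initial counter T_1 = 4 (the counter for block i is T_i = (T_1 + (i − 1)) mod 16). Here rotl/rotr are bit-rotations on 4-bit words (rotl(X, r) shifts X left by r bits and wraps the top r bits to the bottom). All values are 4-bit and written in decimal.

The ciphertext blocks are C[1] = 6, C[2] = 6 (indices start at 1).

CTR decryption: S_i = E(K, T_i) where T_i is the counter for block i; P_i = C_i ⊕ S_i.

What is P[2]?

P[2]: T = 5, S = E(K, T) = 2; 6 ⊕ 2 = 4.

P[2] = 4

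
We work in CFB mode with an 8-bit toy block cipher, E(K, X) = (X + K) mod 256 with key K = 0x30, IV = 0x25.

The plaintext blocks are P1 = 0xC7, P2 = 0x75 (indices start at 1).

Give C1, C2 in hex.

C1 = 0x92, C2 = 0xB7

CFB encryption: C_i = P_i ⊕ E(K, C_{i−1}), with C_{0} = IV.
C1: E(K, 0x25) = 0x55; 0xC7 ⊕ 0x55 = 0x92.
C2: E(K, 0x92) = 0xC2; 0x75 ⊕ 0xC2 = 0xB7.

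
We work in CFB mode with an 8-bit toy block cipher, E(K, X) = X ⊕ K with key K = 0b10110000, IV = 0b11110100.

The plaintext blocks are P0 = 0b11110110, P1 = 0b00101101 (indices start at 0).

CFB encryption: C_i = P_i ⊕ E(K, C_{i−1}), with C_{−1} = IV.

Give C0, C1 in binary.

C0: E(K, 0b11110100) = 0b01000100; 0b11110110 ⊕ 0b01000100 = 0b10110010.
C1: E(K, 0b10110010) = 0b00000010; 0b00101101 ⊕ 0b00000010 = 0b00101111.

C0 = 0b10110010, C1 = 0b00101111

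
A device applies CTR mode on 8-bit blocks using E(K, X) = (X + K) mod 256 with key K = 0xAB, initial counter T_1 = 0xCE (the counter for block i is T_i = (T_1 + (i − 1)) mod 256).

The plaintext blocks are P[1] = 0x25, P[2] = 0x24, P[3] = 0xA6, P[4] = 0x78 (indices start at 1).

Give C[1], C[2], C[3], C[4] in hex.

CTR encryption: S_i = E(K, T_i) where T_i is the counter for block i; C_i = P_i ⊕ S_i.
C[1]: T = 0xCE, S = E(K, T) = 0x79; 0x25 ⊕ 0x79 = 0x5C.
C[2]: T = 0xCF, S = E(K, T) = 0x7A; 0x24 ⊕ 0x7A = 0x5E.
C[3]: T = 0xD0, S = E(K, T) = 0x7B; 0xA6 ⊕ 0x7B = 0xDD.
C[4]: T = 0xD1, S = E(K, T) = 0x7C; 0x78 ⊕ 0x7C = 0x04.

C[1] = 0x5C, C[2] = 0x5E, C[3] = 0xDD, C[4] = 0x04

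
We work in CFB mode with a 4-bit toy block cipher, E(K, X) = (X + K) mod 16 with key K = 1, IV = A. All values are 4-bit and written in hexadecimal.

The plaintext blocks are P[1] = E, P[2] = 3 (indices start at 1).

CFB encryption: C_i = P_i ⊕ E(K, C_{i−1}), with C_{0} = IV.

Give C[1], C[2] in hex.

C[1]: E(K, A) = B; E ⊕ B = 5.
C[2]: E(K, 5) = 6; 3 ⊕ 6 = 5.

C[1] = 5, C[2] = 5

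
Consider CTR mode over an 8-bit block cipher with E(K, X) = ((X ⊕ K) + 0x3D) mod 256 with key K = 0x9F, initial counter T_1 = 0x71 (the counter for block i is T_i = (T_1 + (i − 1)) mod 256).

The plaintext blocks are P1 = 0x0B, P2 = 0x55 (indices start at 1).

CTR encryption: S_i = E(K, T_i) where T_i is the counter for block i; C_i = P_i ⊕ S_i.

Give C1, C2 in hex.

C1: T = 0x71, S = E(K, T) = 0x2B; 0x0B ⊕ 0x2B = 0x20.
C2: T = 0x72, S = E(K, T) = 0x2A; 0x55 ⊕ 0x2A = 0x7F.

C1 = 0x20, C2 = 0x7F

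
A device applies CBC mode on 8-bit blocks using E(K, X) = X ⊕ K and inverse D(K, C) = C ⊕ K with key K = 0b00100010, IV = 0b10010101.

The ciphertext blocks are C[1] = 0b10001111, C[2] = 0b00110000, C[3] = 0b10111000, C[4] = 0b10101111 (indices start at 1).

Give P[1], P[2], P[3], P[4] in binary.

CBC decryption: P_i = D(K, C_i) ⊕ C_{i−1}, with C_{0} = IV.
P[1]: D(K, 0b10001111) = 0b10101101; 0b10101101 ⊕ 0b10010101 = 0b00111000.
P[2]: D(K, 0b00110000) = 0b00010010; 0b00010010 ⊕ 0b10001111 = 0b10011101.
P[3]: D(K, 0b10111000) = 0b10011010; 0b10011010 ⊕ 0b00110000 = 0b10101010.
P[4]: D(K, 0b10101111) = 0b10001101; 0b10001101 ⊕ 0b10111000 = 0b00110101.

P[1] = 0b00111000, P[2] = 0b10011101, P[3] = 0b10101010, P[4] = 0b00110101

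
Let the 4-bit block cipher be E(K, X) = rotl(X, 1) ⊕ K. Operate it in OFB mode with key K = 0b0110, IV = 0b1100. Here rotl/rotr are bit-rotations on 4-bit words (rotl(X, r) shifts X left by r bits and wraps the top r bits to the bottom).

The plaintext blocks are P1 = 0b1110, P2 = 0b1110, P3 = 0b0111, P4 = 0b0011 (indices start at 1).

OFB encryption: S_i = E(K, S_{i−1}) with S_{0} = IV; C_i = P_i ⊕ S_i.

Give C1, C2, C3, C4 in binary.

C1: S = E(K, 0b1100) = 0b1111; 0b1110 ⊕ 0b1111 = 0b0001.
C2: S = E(K, 0b1111) = 0b1001; 0b1110 ⊕ 0b1001 = 0b0111.
C3: S = E(K, 0b1001) = 0b0101; 0b0111 ⊕ 0b0101 = 0b0010.
C4: S = E(K, 0b0101) = 0b1100; 0b0011 ⊕ 0b1100 = 0b1111.

C1 = 0b0001, C2 = 0b0111, C3 = 0b0010, C4 = 0b1111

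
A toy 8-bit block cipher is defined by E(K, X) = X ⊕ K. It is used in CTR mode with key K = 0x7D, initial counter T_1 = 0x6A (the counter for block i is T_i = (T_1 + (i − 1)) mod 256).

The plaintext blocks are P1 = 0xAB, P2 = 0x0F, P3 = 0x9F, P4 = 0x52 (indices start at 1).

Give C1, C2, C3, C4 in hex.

CTR encryption: S_i = E(K, T_i) where T_i is the counter for block i; C_i = P_i ⊕ S_i.
C1: T = 0x6A, S = E(K, T) = 0x17; 0xAB ⊕ 0x17 = 0xBC.
C2: T = 0x6B, S = E(K, T) = 0x16; 0x0F ⊕ 0x16 = 0x19.
C3: T = 0x6C, S = E(K, T) = 0x11; 0x9F ⊕ 0x11 = 0x8E.
C4: T = 0x6D, S = E(K, T) = 0x10; 0x52 ⊕ 0x10 = 0x42.

C1 = 0xBC, C2 = 0x19, C3 = 0x8E, C4 = 0x42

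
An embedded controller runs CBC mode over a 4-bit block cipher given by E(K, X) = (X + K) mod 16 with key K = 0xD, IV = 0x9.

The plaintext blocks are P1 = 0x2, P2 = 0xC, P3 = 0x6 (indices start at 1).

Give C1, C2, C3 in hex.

C1 = 0x8, C2 = 0x1, C3 = 0x4

CBC encryption: C_i = E(K, P_i ⊕ C_{i−1}), with C_{0} = IV.
C1: P1 ⊕ 0x9 = 0xB; E(K, 0xB) = 0x8.
C2: P2 ⊕ 0x8 = 0x4; E(K, 0x4) = 0x1.
C3: P3 ⊕ 0x1 = 0x7; E(K, 0x7) = 0x4.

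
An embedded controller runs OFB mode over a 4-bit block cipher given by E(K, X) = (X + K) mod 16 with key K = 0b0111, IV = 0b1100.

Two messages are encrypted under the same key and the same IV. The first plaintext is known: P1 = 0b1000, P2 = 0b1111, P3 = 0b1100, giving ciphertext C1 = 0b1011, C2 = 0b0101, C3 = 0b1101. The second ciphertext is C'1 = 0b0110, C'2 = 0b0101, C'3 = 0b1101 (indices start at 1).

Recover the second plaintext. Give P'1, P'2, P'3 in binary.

P'1 = 0b0101, P'2 = 0b1111, P'3 = 0b1100

In OFB with a reused IV, both messages share the same keystream S_i, so C_i ⊕ C'_i = P_i ⊕ P'_i and thus P'_i = P_i ⊕ C_i ⊕ C'_i.
P'1: 0b1000 ⊕ 0b1011 ⊕ 0b0110 = 0b0101.
P'2: 0b1111 ⊕ 0b0101 ⊕ 0b0101 = 0b1111.
P'3: 0b1100 ⊕ 0b1101 ⊕ 0b1101 = 0b1100.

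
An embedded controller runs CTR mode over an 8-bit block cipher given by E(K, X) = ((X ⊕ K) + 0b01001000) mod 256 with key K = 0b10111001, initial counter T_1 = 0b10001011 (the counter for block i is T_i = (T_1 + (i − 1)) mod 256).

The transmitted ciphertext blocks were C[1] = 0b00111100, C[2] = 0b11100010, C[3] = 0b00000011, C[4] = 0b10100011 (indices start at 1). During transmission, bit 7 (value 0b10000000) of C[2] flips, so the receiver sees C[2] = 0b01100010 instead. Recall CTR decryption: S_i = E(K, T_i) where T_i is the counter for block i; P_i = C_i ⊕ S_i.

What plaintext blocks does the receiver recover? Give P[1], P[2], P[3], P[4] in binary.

Only C[2] changed, to 0b01100010. In CTR, a change in C_i flips the same bit in P_i only; the keystream is unaffected. Decrypting the received ciphertext:
P[1]: T = 0b10001011, S = E(K, T) = 0b01111010; 0b00111100 ⊕ 0b01111010 = 0b01000110.
P[2]: T = 0b10001100, S = E(K, T) = 0b01111101; 0b01100010 ⊕ 0b01111101 = 0b00011111.
P[3]: T = 0b10001101, S = E(K, T) = 0b01111100; 0b00000011 ⊕ 0b01111100 = 0b01111111.
P[4]: T = 0b10001110, S = E(K, T) = 0b01111111; 0b10100011 ⊕ 0b01111111 = 0b11011100.
Blocks that differ from the original plaintext: P[2].

P[1] = 0b01000110, P[2] = 0b00011111, P[3] = 0b01111111, P[4] = 0b11011100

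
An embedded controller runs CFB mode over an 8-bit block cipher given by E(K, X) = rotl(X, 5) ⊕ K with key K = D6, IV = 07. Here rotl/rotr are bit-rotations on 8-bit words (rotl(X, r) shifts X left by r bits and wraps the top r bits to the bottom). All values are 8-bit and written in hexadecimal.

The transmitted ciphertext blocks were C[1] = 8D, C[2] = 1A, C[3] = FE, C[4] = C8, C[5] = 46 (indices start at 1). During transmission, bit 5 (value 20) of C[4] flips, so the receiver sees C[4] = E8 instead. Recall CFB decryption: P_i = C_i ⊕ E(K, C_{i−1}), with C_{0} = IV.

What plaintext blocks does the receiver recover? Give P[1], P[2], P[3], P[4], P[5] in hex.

Only C[4] changed, to E8. In CFB, a change in C_i flips the same bit in P_i and garbles P_{i+1}. Decrypting the received ciphertext:
P[1]: E(K, 07) = 36; 8D ⊕ 36 = BB.
P[2]: E(K, 8D) = 67; 1A ⊕ 67 = 7D.
P[3]: E(K, 1A) = 95; FE ⊕ 95 = 6B.
P[4]: E(K, FE) = 09; E8 ⊕ 09 = E1.
P[5]: E(K, E8) = CB; 46 ⊕ CB = 8D.
Blocks that differ from the original plaintext: P[4], P[5].

P[1] = BB, P[2] = 7D, P[3] = 6B, P[4] = E1, P[5] = 8D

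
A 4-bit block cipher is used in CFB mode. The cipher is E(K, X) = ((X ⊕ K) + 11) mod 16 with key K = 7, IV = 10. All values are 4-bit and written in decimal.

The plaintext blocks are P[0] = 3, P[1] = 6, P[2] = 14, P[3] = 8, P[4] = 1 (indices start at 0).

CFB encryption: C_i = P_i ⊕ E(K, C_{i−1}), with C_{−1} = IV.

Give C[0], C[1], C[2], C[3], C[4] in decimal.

C[0] = 11, C[1] = 1, C[2] = 15, C[3] = 11, C[4] = 6

C[0]: E(K, 10) = 8; 3 ⊕ 8 = 11.
C[1]: E(K, 11) = 7; 6 ⊕ 7 = 1.
C[2]: E(K, 1) = 1; 14 ⊕ 1 = 15.
C[3]: E(K, 15) = 3; 8 ⊕ 3 = 11.
C[4]: E(K, 11) = 7; 1 ⊕ 7 = 6.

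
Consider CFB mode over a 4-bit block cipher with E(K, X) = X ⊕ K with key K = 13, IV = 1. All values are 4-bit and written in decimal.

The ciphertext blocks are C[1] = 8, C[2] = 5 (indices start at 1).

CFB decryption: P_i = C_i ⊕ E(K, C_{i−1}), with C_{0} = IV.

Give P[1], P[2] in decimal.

P[1]: E(K, 1) = 12; 8 ⊕ 12 = 4.
P[2]: E(K, 8) = 5; 5 ⊕ 5 = 0.

P[1] = 4, P[2] = 0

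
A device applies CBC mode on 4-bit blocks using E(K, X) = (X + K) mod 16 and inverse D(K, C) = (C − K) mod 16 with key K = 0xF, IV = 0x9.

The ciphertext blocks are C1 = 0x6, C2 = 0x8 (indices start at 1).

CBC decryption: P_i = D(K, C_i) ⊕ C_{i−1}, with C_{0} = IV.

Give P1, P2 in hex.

P1 = 0xE, P2 = 0xF

P1: D(K, 0x6) = 0x7; 0x7 ⊕ 0x9 = 0xE.
P2: D(K, 0x8) = 0x9; 0x9 ⊕ 0x6 = 0xF.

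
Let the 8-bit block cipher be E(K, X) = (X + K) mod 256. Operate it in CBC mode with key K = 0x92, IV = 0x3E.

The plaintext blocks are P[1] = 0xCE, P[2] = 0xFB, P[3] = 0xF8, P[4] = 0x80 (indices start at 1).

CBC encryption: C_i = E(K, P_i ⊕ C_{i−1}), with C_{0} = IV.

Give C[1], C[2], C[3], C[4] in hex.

C[1] = 0x82, C[2] = 0x0B, C[3] = 0x85, C[4] = 0x97

C[1]: P[1] ⊕ 0x3E = 0xF0; E(K, 0xF0) = 0x82.
C[2]: P[2] ⊕ 0x82 = 0x79; E(K, 0x79) = 0x0B.
C[3]: P[3] ⊕ 0x0B = 0xF3; E(K, 0xF3) = 0x85.
C[4]: P[4] ⊕ 0x85 = 0x05; E(K, 0x05) = 0x97.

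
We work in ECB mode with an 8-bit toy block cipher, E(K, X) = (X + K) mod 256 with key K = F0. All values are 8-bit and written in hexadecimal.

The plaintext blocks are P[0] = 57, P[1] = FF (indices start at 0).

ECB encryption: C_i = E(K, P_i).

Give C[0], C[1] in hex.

C[0] = 47, C[1] = EF

C[0]: E(K, 57) = 47.
C[1]: E(K, FF) = EF.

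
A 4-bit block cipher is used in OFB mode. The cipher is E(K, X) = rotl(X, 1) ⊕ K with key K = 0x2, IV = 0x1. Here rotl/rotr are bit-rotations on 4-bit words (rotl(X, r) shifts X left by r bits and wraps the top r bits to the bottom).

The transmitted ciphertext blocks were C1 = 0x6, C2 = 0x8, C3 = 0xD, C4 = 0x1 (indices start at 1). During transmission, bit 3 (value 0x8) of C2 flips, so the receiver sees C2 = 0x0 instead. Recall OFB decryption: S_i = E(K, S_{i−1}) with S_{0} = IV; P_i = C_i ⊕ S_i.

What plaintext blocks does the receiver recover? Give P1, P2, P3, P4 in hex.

P1 = 0x6, P2 = 0x2, P3 = 0xB, P4 = 0xF

Only C2 changed, to 0x0. In OFB, a change in C_i flips the same bit in P_i only; the keystream is unaffected. Decrypting the received ciphertext:
P1: S = E(K, 0x1) = 0x0; 0x6 ⊕ 0x0 = 0x6.
P2: S = E(K, 0x0) = 0x2; 0x0 ⊕ 0x2 = 0x2.
P3: S = E(K, 0x2) = 0x6; 0xD ⊕ 0x6 = 0xB.
P4: S = E(K, 0x6) = 0xE; 0x1 ⊕ 0xE = 0xF.
Blocks that differ from the original plaintext: P2.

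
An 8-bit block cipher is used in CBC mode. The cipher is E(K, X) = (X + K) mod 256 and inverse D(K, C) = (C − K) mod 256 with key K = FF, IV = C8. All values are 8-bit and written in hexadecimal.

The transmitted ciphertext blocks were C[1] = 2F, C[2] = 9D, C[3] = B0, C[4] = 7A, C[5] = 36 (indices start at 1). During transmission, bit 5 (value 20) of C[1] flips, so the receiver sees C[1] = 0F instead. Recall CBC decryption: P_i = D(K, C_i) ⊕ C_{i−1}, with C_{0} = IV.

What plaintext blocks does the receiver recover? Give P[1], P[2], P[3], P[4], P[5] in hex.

Only C[1] changed, to 0F. In CBC, a change in C_i garbles P_i and flips the same bit in P_{i+1}. Decrypting the received ciphertext:
P[1]: D(K, 0F) = 10; 10 ⊕ C8 = D8.
P[2]: D(K, 9D) = 9E; 9E ⊕ 0F = 91.
P[3]: D(K, B0) = B1; B1 ⊕ 9D = 2C.
P[4]: D(K, 7A) = 7B; 7B ⊕ B0 = CB.
P[5]: D(K, 36) = 37; 37 ⊕ 7A = 4D.
Blocks that differ from the original plaintext: P[1], P[2].

P[1] = D8, P[2] = 91, P[3] = 2C, P[4] = CB, P[5] = 4D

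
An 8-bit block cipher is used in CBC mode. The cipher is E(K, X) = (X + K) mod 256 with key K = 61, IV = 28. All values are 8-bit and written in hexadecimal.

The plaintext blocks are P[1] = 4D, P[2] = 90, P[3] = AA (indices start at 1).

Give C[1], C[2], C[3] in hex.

C[1] = C6, C[2] = B7, C[3] = 7E

CBC encryption: C_i = E(K, P_i ⊕ C_{i−1}), with C_{0} = IV.
C[1]: P[1] ⊕ 28 = 65; E(K, 65) = C6.
C[2]: P[2] ⊕ C6 = 56; E(K, 56) = B7.
C[3]: P[3] ⊕ B7 = 1D; E(K, 1D) = 7E.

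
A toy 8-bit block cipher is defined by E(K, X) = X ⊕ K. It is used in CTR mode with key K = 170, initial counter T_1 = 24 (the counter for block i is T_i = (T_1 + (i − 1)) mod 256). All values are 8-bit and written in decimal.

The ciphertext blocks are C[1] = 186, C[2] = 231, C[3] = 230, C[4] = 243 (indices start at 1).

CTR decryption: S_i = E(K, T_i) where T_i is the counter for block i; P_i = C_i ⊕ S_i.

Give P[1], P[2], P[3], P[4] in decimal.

P[1]: T = 24, S = E(K, T) = 178; 186 ⊕ 178 = 8.
P[2]: T = 25, S = E(K, T) = 179; 231 ⊕ 179 = 84.
P[3]: T = 26, S = E(K, T) = 176; 230 ⊕ 176 = 86.
P[4]: T = 27, S = E(K, T) = 177; 243 ⊕ 177 = 66.

P[1] = 8, P[2] = 84, P[3] = 86, P[4] = 66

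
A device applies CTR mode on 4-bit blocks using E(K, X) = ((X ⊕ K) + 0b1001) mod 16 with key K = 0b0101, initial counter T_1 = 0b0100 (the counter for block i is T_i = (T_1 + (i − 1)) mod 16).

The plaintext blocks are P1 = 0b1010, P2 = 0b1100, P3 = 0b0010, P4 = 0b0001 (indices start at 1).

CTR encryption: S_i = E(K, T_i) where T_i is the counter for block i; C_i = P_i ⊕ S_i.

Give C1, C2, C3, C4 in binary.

C1 = 0b0000, C2 = 0b0101, C3 = 0b1110, C4 = 0b1010

C1: T = 0b0100, S = E(K, T) = 0b1010; 0b1010 ⊕ 0b1010 = 0b0000.
C2: T = 0b0101, S = E(K, T) = 0b1001; 0b1100 ⊕ 0b1001 = 0b0101.
C3: T = 0b0110, S = E(K, T) = 0b1100; 0b0010 ⊕ 0b1100 = 0b1110.
C4: T = 0b0111, S = E(K, T) = 0b1011; 0b0001 ⊕ 0b1011 = 0b1010.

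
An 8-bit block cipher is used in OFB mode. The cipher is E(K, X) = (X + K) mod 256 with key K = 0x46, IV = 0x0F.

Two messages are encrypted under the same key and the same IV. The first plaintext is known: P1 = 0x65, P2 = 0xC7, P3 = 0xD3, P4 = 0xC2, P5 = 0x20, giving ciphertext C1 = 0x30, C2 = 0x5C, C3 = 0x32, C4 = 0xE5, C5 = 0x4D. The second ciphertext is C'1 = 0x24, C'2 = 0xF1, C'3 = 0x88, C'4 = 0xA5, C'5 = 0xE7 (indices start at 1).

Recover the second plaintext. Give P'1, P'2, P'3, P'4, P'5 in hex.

P'1 = 0x71, P'2 = 0x6A, P'3 = 0x69, P'4 = 0x82, P'5 = 0x8A

In OFB with a reused IV, both messages share the same keystream S_i, so C_i ⊕ C'_i = P_i ⊕ P'_i and thus P'_i = P_i ⊕ C_i ⊕ C'_i.
P'1: 0x65 ⊕ 0x30 ⊕ 0x24 = 0x71.
P'2: 0xC7 ⊕ 0x5C ⊕ 0xF1 = 0x6A.
P'3: 0xD3 ⊕ 0x32 ⊕ 0x88 = 0x69.
P'4: 0xC2 ⊕ 0xE5 ⊕ 0xA5 = 0x82.
P'5: 0x20 ⊕ 0x4D ⊕ 0xE7 = 0x8A.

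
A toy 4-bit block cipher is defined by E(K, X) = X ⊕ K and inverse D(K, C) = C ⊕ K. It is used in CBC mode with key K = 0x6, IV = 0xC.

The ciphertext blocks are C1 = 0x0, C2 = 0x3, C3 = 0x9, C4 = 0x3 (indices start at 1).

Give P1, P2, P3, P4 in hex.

CBC decryption: P_i = D(K, C_i) ⊕ C_{i−1}, with C_{0} = IV.
P1: D(K, 0x0) = 0x6; 0x6 ⊕ 0xC = 0xA.
P2: D(K, 0x3) = 0x5; 0x5 ⊕ 0x0 = 0x5.
P3: D(K, 0x9) = 0xF; 0xF ⊕ 0x3 = 0xC.
P4: D(K, 0x3) = 0x5; 0x5 ⊕ 0x9 = 0xC.

P1 = 0xA, P2 = 0x5, P3 = 0xC, P4 = 0xC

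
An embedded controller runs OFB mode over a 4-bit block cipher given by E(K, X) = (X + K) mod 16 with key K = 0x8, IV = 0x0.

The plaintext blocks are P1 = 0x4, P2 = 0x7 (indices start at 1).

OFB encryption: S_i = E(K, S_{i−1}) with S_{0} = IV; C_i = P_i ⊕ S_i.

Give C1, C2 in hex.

C1: S = E(K, 0x0) = 0x8; 0x4 ⊕ 0x8 = 0xC.
C2: S = E(K, 0x8) = 0x0; 0x7 ⊕ 0x0 = 0x7.

C1 = 0xC, C2 = 0x7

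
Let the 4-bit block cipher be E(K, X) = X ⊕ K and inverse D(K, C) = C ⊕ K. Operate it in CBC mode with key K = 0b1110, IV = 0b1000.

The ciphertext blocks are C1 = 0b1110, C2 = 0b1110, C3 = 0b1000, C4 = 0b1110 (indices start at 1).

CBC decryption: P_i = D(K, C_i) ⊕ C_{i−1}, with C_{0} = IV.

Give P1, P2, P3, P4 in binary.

P1: D(K, 0b1110) = 0b0000; 0b0000 ⊕ 0b1000 = 0b1000.
P2: D(K, 0b1110) = 0b0000; 0b0000 ⊕ 0b1110 = 0b1110.
P3: D(K, 0b1000) = 0b0110; 0b0110 ⊕ 0b1110 = 0b1000.
P4: D(K, 0b1110) = 0b0000; 0b0000 ⊕ 0b1000 = 0b1000.

P1 = 0b1000, P2 = 0b1110, P3 = 0b1000, P4 = 0b1000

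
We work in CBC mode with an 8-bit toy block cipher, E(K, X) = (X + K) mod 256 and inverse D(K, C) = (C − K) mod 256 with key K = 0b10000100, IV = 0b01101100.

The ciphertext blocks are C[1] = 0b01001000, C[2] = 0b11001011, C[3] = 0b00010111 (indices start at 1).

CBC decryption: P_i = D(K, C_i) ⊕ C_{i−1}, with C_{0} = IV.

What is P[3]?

P[3] = 0b01011000

P[3]: D(K, 0b00010111) = 0b10010011; 0b10010011 ⊕ 0b11001011 = 0b01011000.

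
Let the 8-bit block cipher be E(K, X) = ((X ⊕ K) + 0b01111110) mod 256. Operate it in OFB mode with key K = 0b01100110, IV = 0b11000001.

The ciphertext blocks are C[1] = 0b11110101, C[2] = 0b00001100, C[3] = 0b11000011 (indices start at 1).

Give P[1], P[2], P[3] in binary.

P[1] = 0b11010000, P[2] = 0b11001101, P[3] = 0b11100110

OFB decryption: S_i = E(K, S_{i−1}) with S_{0} = IV; P_i = C_i ⊕ S_i.
P[1]: S = E(K, 0b11000001) = 0b00100101; 0b11110101 ⊕ 0b00100101 = 0b11010000.
P[2]: S = E(K, 0b00100101) = 0b11000001; 0b00001100 ⊕ 0b11000001 = 0b11001101.
P[3]: S = E(K, 0b11000001) = 0b00100101; 0b11000011 ⊕ 0b00100101 = 0b11100110.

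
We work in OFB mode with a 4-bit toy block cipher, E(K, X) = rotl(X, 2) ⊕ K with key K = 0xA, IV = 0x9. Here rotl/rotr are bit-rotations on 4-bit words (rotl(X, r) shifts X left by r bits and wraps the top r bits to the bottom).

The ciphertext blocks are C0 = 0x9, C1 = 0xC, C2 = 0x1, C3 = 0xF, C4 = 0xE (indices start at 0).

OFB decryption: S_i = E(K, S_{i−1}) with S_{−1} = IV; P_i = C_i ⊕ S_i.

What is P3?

P0: S = E(K, 0x9) = 0xC; 0x9 ⊕ 0xC = 0x5.
P1: S = E(K, 0xC) = 0x9; 0xC ⊕ 0x9 = 0x5.
P2: S = E(K, 0x9) = 0xC; 0x1 ⊕ 0xC = 0xD.
P3: S = E(K, 0xC) = 0x9; 0xF ⊕ 0x9 = 0x6.

P3 = 0x6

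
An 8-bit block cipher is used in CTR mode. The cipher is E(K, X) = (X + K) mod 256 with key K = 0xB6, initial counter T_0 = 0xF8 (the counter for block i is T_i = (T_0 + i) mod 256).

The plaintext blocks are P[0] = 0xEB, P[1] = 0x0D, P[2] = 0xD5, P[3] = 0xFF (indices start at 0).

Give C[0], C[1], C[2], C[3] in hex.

CTR encryption: S_i = E(K, T_i) where T_i is the counter for block i; C_i = P_i ⊕ S_i.
C[0]: T = 0xF8, S = E(K, T) = 0xAE; 0xEB ⊕ 0xAE = 0x45.
C[1]: T = 0xF9, S = E(K, T) = 0xAF; 0x0D ⊕ 0xAF = 0xA2.
C[2]: T = 0xFA, S = E(K, T) = 0xB0; 0xD5 ⊕ 0xB0 = 0x65.
C[3]: T = 0xFB, S = E(K, T) = 0xB1; 0xFF ⊕ 0xB1 = 0x4E.

C[0] = 0x45, C[1] = 0xA2, C[2] = 0x65, C[3] = 0x4E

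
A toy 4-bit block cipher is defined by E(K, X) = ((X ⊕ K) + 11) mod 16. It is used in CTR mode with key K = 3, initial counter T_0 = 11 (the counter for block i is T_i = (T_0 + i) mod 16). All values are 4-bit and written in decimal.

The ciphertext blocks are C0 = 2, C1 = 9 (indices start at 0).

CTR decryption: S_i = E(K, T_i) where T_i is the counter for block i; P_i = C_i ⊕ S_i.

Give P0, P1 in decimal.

P0 = 1, P1 = 3

P0: T = 11, S = E(K, T) = 3; 2 ⊕ 3 = 1.
P1: T = 12, S = E(K, T) = 10; 9 ⊕ 10 = 3.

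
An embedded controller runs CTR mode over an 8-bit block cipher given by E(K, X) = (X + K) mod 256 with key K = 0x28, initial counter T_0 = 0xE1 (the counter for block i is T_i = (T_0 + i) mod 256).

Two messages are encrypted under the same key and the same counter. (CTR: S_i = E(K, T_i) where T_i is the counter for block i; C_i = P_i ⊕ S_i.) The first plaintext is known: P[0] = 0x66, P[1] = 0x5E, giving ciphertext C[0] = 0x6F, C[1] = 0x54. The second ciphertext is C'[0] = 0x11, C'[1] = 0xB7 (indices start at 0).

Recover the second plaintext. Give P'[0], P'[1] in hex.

In CTR with a reused counter, both messages share the same keystream S_i, so C_i ⊕ C'_i = P_i ⊕ P'_i and thus P'_i = P_i ⊕ C_i ⊕ C'_i.
P'[0]: 0x66 ⊕ 0x6F ⊕ 0x11 = 0x18.
P'[1]: 0x5E ⊕ 0x54 ⊕ 0xB7 = 0xBD.

P'[0] = 0x18, P'[1] = 0xBD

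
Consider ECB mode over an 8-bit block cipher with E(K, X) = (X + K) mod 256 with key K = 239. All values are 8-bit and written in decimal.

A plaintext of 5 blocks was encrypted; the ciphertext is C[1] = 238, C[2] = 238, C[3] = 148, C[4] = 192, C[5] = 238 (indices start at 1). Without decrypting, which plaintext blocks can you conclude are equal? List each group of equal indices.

P[1] = P[2] = P[5]

ECB encrypts each block independently with the same key, so equal ciphertext blocks imply equal plaintext blocks.
C[1] = C[2] = C[5] = 238, so P[1] = P[2] = P[5].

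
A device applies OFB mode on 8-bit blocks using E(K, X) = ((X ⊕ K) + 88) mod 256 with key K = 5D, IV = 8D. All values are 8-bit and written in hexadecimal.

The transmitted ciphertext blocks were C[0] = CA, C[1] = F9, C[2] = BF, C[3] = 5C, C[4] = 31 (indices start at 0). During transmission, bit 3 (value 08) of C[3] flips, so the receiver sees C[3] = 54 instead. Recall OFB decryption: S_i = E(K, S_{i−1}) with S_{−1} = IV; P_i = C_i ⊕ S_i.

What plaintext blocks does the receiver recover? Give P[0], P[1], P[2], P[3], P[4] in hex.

Only C[3] changed, to 54. In OFB, a change in C_i flips the same bit in P_i only; the keystream is unaffected. Decrypting the received ciphertext:
P[0]: S = E(K, 8D) = 58; CA ⊕ 58 = 92.
P[1]: S = E(K, 58) = 8D; F9 ⊕ 8D = 74.
P[2]: S = E(K, 8D) = 58; BF ⊕ 58 = E7.
P[3]: S = E(K, 58) = 8D; 54 ⊕ 8D = D9.
P[4]: S = E(K, 8D) = 58; 31 ⊕ 58 = 69.
Blocks that differ from the original plaintext: P[3].

P[0] = 92, P[1] = 74, P[2] = E7, P[3] = D9, P[4] = 69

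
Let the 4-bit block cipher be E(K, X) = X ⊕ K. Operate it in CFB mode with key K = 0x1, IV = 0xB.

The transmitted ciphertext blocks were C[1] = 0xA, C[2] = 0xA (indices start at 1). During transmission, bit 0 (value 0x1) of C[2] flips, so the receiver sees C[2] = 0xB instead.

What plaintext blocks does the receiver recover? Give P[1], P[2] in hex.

CFB decryption: P_i = C_i ⊕ E(K, C_{i−1}), with C_{0} = IV.
Only C[2] changed, to 0xB. In CFB, a change in C_i flips the same bit in P_i and garbles P_{i+1}. Decrypting the received ciphertext:
P[1]: E(K, 0xB) = 0xA; 0xA ⊕ 0xA = 0x0.
P[2]: E(K, 0xA) = 0xB; 0xB ⊕ 0xB = 0x0.
Blocks that differ from the original plaintext: P[2].

P[1] = 0x0, P[2] = 0x0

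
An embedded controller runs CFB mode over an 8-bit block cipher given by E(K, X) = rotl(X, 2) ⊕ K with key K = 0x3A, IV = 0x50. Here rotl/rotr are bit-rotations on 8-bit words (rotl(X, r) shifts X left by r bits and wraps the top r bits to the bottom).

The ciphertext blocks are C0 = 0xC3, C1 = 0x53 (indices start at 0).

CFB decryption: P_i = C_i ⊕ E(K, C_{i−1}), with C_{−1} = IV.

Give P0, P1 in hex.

P0 = 0xB8, P1 = 0x66

P0: E(K, 0x50) = 0x7B; 0xC3 ⊕ 0x7B = 0xB8.
P1: E(K, 0xC3) = 0x35; 0x53 ⊕ 0x35 = 0x66.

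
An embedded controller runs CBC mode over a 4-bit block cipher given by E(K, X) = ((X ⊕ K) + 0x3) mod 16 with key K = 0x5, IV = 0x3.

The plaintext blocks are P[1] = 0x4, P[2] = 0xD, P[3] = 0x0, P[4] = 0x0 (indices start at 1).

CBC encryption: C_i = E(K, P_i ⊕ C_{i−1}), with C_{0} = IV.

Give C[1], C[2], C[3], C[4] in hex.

C[1] = 0x5, C[2] = 0x0, C[3] = 0x8, C[4] = 0x0

C[1]: P[1] ⊕ 0x3 = 0x7; E(K, 0x7) = 0x5.
C[2]: P[2] ⊕ 0x5 = 0x8; E(K, 0x8) = 0x0.
C[3]: P[3] ⊕ 0x0 = 0x0; E(K, 0x0) = 0x8.
C[4]: P[4] ⊕ 0x8 = 0x8; E(K, 0x8) = 0x0.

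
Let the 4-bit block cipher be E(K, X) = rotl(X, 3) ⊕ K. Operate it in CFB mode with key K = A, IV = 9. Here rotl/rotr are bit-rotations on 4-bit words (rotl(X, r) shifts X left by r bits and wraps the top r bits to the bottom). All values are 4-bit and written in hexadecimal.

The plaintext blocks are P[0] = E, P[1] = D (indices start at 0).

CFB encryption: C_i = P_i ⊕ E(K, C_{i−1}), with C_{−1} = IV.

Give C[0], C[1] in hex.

C[0]: E(K, 9) = 6; E ⊕ 6 = 8.
C[1]: E(K, 8) = E; D ⊕ E = 3.

C[0] = 8, C[1] = 3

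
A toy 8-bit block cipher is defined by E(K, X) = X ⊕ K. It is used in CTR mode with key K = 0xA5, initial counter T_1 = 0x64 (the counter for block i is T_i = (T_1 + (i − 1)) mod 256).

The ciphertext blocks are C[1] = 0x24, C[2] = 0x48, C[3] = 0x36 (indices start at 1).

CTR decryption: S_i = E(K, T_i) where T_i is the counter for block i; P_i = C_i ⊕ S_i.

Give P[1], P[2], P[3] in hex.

P[1] = 0xE5, P[2] = 0x88, P[3] = 0xF5

P[1]: T = 0x64, S = E(K, T) = 0xC1; 0x24 ⊕ 0xC1 = 0xE5.
P[2]: T = 0x65, S = E(K, T) = 0xC0; 0x48 ⊕ 0xC0 = 0x88.
P[3]: T = 0x66, S = E(K, T) = 0xC3; 0x36 ⊕ 0xC3 = 0xF5.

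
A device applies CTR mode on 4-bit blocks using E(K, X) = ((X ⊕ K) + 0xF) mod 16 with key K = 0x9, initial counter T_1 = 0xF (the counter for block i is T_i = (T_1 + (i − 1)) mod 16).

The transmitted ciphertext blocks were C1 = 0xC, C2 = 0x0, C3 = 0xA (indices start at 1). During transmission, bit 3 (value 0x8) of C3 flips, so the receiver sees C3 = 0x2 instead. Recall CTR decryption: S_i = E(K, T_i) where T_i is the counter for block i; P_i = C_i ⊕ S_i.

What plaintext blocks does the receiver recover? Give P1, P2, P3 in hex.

Only C3 changed, to 0x2. In CTR, a change in C_i flips the same bit in P_i only; the keystream is unaffected. Decrypting the received ciphertext:
P1: T = 0xF, S = E(K, T) = 0x5; 0xC ⊕ 0x5 = 0x9.
P2: T = 0x0, S = E(K, T) = 0x8; 0x0 ⊕ 0x8 = 0x8.
P3: T = 0x1, S = E(K, T) = 0x7; 0x2 ⊕ 0x7 = 0x5.
Blocks that differ from the original plaintext: P3.

P1 = 0x9, P2 = 0x8, P3 = 0x5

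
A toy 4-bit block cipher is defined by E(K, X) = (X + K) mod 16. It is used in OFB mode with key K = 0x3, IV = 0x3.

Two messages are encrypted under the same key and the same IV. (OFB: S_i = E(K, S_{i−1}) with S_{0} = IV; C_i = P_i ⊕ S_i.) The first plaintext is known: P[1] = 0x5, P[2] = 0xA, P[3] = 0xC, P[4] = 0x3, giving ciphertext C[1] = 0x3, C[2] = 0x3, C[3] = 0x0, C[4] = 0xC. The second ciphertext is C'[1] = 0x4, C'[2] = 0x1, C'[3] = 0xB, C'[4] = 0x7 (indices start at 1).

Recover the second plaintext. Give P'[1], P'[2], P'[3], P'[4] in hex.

P'[1] = 0x2, P'[2] = 0x8, P'[3] = 0x7, P'[4] = 0x8

In OFB with a reused IV, both messages share the same keystream S_i, so C_i ⊕ C'_i = P_i ⊕ P'_i and thus P'_i = P_i ⊕ C_i ⊕ C'_i.
P'[1]: 0x5 ⊕ 0x3 ⊕ 0x4 = 0x2.
P'[2]: 0xA ⊕ 0x3 ⊕ 0x1 = 0x8.
P'[3]: 0xC ⊕ 0x0 ⊕ 0xB = 0x7.
P'[4]: 0x3 ⊕ 0xC ⊕ 0x7 = 0x8.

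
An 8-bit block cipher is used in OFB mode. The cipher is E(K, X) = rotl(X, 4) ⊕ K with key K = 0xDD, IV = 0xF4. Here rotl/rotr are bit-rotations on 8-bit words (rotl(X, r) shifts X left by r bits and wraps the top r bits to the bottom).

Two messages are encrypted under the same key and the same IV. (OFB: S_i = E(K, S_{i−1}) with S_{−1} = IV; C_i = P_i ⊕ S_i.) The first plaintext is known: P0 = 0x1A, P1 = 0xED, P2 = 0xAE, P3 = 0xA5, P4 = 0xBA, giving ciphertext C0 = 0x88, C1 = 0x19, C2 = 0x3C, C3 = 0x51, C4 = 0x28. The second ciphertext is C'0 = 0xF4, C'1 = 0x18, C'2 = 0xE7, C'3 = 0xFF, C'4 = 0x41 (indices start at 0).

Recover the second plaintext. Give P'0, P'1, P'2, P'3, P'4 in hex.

P'0 = 0x66, P'1 = 0xEC, P'2 = 0x75, P'3 = 0x0B, P'4 = 0xD3

In OFB with a reused IV, both messages share the same keystream S_i, so C_i ⊕ C'_i = P_i ⊕ P'_i and thus P'_i = P_i ⊕ C_i ⊕ C'_i.
P'0: 0x1A ⊕ 0x88 ⊕ 0xF4 = 0x66.
P'1: 0xED ⊕ 0x19 ⊕ 0x18 = 0xEC.
P'2: 0xAE ⊕ 0x3C ⊕ 0xE7 = 0x75.
P'3: 0xA5 ⊕ 0x51 ⊕ 0xFF = 0x0B.
P'4: 0xBA ⊕ 0x28 ⊕ 0x41 = 0xD3.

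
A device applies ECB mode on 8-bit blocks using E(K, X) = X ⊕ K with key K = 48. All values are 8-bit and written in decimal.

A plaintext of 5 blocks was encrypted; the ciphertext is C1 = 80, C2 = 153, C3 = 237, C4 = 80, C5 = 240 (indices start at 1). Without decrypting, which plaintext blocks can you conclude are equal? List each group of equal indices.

ECB encrypts each block independently with the same key, so equal ciphertext blocks imply equal plaintext blocks.
C1 = C4 = 80, so P1 = P4.

P1 = P4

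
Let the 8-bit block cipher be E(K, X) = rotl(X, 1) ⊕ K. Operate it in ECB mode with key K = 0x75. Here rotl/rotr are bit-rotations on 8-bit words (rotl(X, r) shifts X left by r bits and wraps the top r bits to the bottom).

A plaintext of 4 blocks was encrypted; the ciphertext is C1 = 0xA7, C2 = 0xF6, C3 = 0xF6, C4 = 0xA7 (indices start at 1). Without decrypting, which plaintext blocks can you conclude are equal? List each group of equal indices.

P1 = P4; P2 = P3

ECB encrypts each block independently with the same key, so equal ciphertext blocks imply equal plaintext blocks.
C1 = C4 = 0xA7, so P1 = P4.
C2 = C3 = 0xF6, so P2 = P3.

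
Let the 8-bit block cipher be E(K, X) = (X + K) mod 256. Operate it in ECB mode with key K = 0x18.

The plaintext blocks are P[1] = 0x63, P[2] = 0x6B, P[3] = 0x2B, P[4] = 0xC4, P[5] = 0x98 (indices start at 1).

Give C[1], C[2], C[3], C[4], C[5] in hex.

C[1] = 0x7B, C[2] = 0x83, C[3] = 0x43, C[4] = 0xDC, C[5] = 0xB0

ECB encryption: C_i = E(K, P_i).
C[1]: E(K, 0x63) = 0x7B.
C[2]: E(K, 0x6B) = 0x83.
C[3]: E(K, 0x2B) = 0x43.
C[4]: E(K, 0xC4) = 0xDC.
C[5]: E(K, 0x98) = 0xB0.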